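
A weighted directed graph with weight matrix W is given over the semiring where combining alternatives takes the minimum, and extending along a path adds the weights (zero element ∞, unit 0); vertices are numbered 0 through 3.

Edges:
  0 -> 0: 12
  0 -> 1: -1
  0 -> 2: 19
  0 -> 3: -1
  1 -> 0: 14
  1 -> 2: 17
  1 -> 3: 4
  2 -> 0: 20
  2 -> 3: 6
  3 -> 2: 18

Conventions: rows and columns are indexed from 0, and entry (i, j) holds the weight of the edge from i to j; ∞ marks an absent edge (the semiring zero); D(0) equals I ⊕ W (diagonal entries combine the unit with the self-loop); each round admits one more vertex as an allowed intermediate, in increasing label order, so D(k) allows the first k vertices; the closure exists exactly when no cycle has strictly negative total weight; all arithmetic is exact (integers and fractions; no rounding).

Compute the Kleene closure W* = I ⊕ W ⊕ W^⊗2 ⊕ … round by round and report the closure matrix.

D(0):
  [0, -1, 19, -1]
  [14, 0, 17, 4]
  [20, ∞, 0, 6]
  [∞, ∞, 18, 0]
D(1):
  [0, -1, 19, -1]
  [14, 0, 17, 4]
  [20, 19, 0, 6]
  [∞, ∞, 18, 0]
D(2):
  [0, -1, 16, -1]
  [14, 0, 17, 4]
  [20, 19, 0, 6]
  [∞, ∞, 18, 0]
D(3):
  [0, -1, 16, -1]
  [14, 0, 17, 4]
  [20, 19, 0, 6]
  [38, 37, 18, 0]
D(4):
  [0, -1, 16, -1]
  [14, 0, 17, 4]
  [20, 19, 0, 6]
  [38, 37, 18, 0]
Answer: W* = [[0, -1, 16, -1], [14, 0, 17, 4], [20, 19, 0, 6], [38, 37, 18, 0]]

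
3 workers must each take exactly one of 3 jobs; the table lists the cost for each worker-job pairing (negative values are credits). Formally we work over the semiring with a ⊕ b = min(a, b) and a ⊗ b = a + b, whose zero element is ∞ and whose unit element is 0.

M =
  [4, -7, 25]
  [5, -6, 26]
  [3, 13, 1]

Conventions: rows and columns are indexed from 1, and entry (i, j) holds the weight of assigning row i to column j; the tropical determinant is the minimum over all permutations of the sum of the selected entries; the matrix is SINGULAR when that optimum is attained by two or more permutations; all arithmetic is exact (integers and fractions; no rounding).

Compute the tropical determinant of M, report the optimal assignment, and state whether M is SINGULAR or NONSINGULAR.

σ = (1, 2, 3): 4 + (-6) + 1 = -1
σ = (1, 3, 2): 4 + 26 + 13 = 43
σ = (2, 1, 3): (-7) + 5 + 1 = -1
σ = (2, 3, 1): (-7) + 26 + 3 = 22
σ = (3, 1, 2): 25 + 5 + 13 = 43
σ = (3, 2, 1): 25 + (-6) + 3 = 22
Optimal value attained by: σ = (1, 2, 3).
Answer: det⊕(M) = -1; verdict: SINGULAR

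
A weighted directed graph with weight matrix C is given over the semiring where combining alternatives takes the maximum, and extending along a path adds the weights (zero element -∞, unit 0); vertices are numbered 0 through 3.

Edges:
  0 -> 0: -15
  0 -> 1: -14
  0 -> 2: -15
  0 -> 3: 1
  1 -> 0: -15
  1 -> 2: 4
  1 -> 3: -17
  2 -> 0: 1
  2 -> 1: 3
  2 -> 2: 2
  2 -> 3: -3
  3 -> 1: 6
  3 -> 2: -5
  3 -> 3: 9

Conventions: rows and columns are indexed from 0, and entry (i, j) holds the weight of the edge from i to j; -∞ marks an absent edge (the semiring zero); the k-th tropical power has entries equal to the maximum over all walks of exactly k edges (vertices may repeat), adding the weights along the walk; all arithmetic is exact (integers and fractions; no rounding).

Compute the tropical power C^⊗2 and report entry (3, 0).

C^⊗2:
  [-14, 7, -4, 10]
  [5, 7, 6, 1]
  [3, 5, 7, 6]
  [-4, 15, 10, 18]
Key observation: the optimum is the walk 3->2->0, with weight (-5) + 1 = -4.
Optimal value attained by: walk 3->2->0.
Answer: (C^⊗2)[3][0] = -4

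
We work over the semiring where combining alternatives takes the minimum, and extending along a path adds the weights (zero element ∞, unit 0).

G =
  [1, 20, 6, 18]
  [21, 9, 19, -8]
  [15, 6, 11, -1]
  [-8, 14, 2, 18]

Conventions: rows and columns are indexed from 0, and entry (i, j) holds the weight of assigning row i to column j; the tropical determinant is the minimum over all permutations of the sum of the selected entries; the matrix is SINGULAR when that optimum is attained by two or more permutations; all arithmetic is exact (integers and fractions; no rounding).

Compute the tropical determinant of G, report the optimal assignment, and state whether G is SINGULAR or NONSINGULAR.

σ = (0, 1, 2, 3): 1 + 9 + 11 + 18 = 39
σ = (0, 1, 3, 2): 1 + 9 + (-1) + 2 = 11
σ = (0, 2, 1, 3): 1 + 19 + 6 + 18 = 44
σ = (0, 2, 3, 1): 1 + 19 + (-1) + 14 = 33
σ = (0, 3, 1, 2): 1 + (-8) + 6 + 2 = 1
σ = (0, 3, 2, 1): 1 + (-8) + 11 + 14 = 18
σ = (1, 0, 2, 3): 20 + 21 + 11 + 18 = 70
σ = (1, 0, 3, 2): 20 + 21 + (-1) + 2 = 42
σ = (1, 2, 0, 3): 20 + 19 + 15 + 18 = 72
σ = (1, 2, 3, 0): 20 + 19 + (-1) + (-8) = 30
σ = (1, 3, 0, 2): 20 + (-8) + 15 + 2 = 29
σ = (1, 3, 2, 0): 20 + (-8) + 11 + (-8) = 15
σ = (2, 0, 1, 3): 6 + 21 + 6 + 18 = 51
σ = (2, 0, 3, 1): 6 + 21 + (-1) + 14 = 40
σ = (2, 1, 0, 3): 6 + 9 + 15 + 18 = 48
σ = (2, 1, 3, 0): 6 + 9 + (-1) + (-8) = 6
σ = (2, 3, 0, 1): 6 + (-8) + 15 + 14 = 27
σ = (2, 3, 1, 0): 6 + (-8) + 6 + (-8) = -4
σ = (3, 0, 1, 2): 18 + 21 + 6 + 2 = 47
σ = (3, 0, 2, 1): 18 + 21 + 11 + 14 = 64
σ = (3, 1, 0, 2): 18 + 9 + 15 + 2 = 44
σ = (3, 1, 2, 0): 18 + 9 + 11 + (-8) = 30
σ = (3, 2, 0, 1): 18 + 19 + 15 + 14 = 66
σ = (3, 2, 1, 0): 18 + 19 + 6 + (-8) = 35
Optimal value attained by: σ = (2, 3, 1, 0).
Answer: det⊕(G) = -4; verdict: NONSINGULAR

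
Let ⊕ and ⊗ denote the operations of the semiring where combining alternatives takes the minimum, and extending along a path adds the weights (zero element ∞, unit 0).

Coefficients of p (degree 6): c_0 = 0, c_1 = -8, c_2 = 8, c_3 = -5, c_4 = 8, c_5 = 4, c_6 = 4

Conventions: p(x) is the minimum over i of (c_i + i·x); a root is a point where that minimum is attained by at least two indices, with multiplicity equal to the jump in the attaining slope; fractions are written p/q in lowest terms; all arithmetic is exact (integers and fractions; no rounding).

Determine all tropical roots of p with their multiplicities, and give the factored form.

hull edge (i=0, c=0) to (i=1, c=-8): slope -8, span 1
hull edge (i=1, c=-8) to (i=3, c=-5): slope 3/2, span 2
hull edge (i=3, c=-5) to (i=6, c=4): slope 3, span 3
Factored form: p(x) = 4 ⊗ (x ⊕ (-3)) ⊗ (x ⊕ (-3)) ⊗ (x ⊕ (-3)) ⊗ (x ⊕ (-3/2)) ⊗ (x ⊕ (-3/2)) ⊗ (x ⊕ 8)
Answer: roots = -3 (mult 3), -3/2 (mult 2), 8 (mult 1)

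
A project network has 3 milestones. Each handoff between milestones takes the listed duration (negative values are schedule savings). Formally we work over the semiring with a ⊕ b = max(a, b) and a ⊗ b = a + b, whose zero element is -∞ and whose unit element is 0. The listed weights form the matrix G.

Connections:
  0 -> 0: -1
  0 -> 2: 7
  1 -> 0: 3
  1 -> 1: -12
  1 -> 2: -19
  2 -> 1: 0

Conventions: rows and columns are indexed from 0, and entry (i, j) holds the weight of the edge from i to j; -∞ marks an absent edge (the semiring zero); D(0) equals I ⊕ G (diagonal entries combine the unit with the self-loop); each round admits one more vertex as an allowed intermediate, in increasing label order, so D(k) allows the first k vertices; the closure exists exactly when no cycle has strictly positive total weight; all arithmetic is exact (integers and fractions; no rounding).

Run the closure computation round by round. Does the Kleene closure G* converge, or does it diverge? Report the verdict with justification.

D(0):
  [0, -∞, 7]
  [3, 0, -19]
  [-∞, 0, 0]
D(1):
  [0, -∞, 7]
  [3, 0, 10]
  [-∞, 0, 0]
Detection: at round 2, diagonal entry (2, 2) turns strictly positive.
Key observation: the cycle 2->1->0->2 has total weight 0 + 3 + 7, which is strictly positive.
Answer: DIVERGES — positive cycle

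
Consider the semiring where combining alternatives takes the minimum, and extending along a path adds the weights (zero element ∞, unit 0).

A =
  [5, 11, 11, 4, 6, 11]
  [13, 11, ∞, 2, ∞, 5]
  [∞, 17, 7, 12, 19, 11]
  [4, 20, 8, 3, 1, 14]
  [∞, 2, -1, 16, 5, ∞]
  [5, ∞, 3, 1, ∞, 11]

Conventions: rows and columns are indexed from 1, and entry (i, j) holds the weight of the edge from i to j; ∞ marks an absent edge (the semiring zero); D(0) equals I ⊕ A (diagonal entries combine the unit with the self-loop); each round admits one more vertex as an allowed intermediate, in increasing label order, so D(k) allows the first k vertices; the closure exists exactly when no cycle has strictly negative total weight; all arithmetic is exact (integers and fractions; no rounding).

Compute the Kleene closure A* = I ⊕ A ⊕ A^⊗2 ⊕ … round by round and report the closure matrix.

D(0):
  [0, 11, 11, 4, 6, 11]
  [13, 0, ∞, 2, ∞, 5]
  [∞, 17, 0, 12, 19, 11]
  [4, 20, 8, 0, 1, 14]
  [∞, 2, -1, 16, 0, ∞]
  [5, ∞, 3, 1, ∞, 0]
D(1):
  [0, 11, 11, 4, 6, 11]
  [13, 0, 24, 2, 19, 5]
  [∞, 17, 0, 12, 19, 11]
  [4, 15, 8, 0, 1, 14]
  [∞, 2, -1, 16, 0, ∞]
  [5, 16, 3, 1, 11, 0]
D(2):
  [0, 11, 11, 4, 6, 11]
  [13, 0, 24, 2, 19, 5]
  [30, 17, 0, 12, 19, 11]
  [4, 15, 8, 0, 1, 14]
  [15, 2, -1, 4, 0, 7]
  [5, 16, 3, 1, 11, 0]
D(3):
  [0, 11, 11, 4, 6, 11]
  [13, 0, 24, 2, 19, 5]
  [30, 17, 0, 12, 19, 11]
  [4, 15, 8, 0, 1, 14]
  [15, 2, -1, 4, 0, 7]
  [5, 16, 3, 1, 11, 0]
D(4):
  [0, 11, 11, 4, 5, 11]
  [6, 0, 10, 2, 3, 5]
  [16, 17, 0, 12, 13, 11]
  [4, 15, 8, 0, 1, 14]
  [8, 2, -1, 4, 0, 7]
  [5, 16, 3, 1, 2, 0]
D(5):
  [0, 7, 4, 4, 5, 11]
  [6, 0, 2, 2, 3, 5]
  [16, 15, 0, 12, 13, 11]
  [4, 3, 0, 0, 1, 8]
  [8, 2, -1, 4, 0, 7]
  [5, 4, 1, 1, 2, 0]
D(6):
  [0, 7, 4, 4, 5, 11]
  [6, 0, 2, 2, 3, 5]
  [16, 15, 0, 12, 13, 11]
  [4, 3, 0, 0, 1, 8]
  [8, 2, -1, 4, 0, 7]
  [5, 4, 1, 1, 2, 0]
Answer: A* = [[0, 7, 4, 4, 5, 11], [6, 0, 2, 2, 3, 5], [16, 15, 0, 12, 13, 11], [4, 3, 0, 0, 1, 8], [8, 2, -1, 4, 0, 7], [5, 4, 1, 1, 2, 0]]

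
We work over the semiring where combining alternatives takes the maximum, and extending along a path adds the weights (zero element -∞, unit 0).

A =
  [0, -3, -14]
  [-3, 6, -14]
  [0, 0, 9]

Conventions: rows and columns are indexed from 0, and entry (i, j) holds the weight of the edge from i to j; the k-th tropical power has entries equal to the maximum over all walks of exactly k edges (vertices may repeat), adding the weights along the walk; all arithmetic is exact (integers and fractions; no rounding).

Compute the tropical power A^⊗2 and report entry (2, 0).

A^⊗2:
  [0, 3, -5]
  [3, 12, -5]
  [9, 9, 18]
Key observation: the optimum is the walk 2->2->0, with weight 9 + 0 = 9.
Optimal value attained by: walk 2->2->0.
Answer: (A^⊗2)[2][0] = 9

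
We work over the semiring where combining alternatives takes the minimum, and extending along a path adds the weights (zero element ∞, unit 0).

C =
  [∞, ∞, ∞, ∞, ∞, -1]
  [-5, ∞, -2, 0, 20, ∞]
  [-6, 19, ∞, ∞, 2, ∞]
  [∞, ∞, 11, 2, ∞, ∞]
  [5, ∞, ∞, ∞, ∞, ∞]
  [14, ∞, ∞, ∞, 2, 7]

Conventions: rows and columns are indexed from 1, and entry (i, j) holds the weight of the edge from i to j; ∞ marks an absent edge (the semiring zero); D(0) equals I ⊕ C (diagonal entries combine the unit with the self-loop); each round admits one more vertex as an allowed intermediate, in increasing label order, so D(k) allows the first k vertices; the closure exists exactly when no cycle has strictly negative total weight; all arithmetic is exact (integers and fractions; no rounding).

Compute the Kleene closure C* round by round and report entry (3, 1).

D(0):
  [0, ∞, ∞, ∞, ∞, -1]
  [-5, 0, -2, 0, 20, ∞]
  [-6, 19, 0, ∞, 2, ∞]
  [∞, ∞, 11, 0, ∞, ∞]
  [5, ∞, ∞, ∞, 0, ∞]
  [14, ∞, ∞, ∞, 2, 0]
D(1):
  [0, ∞, ∞, ∞, ∞, -1]
  [-5, 0, -2, 0, 20, -6]
  [-6, 19, 0, ∞, 2, -7]
  [∞, ∞, 11, 0, ∞, ∞]
  [5, ∞, ∞, ∞, 0, 4]
  [14, ∞, ∞, ∞, 2, 0]
D(2):
  [0, ∞, ∞, ∞, ∞, -1]
  [-5, 0, -2, 0, 20, -6]
  [-6, 19, 0, 19, 2, -7]
  [∞, ∞, 11, 0, ∞, ∞]
  [5, ∞, ∞, ∞, 0, 4]
  [14, ∞, ∞, ∞, 2, 0]
D(3):
  [0, ∞, ∞, ∞, ∞, -1]
  [-8, 0, -2, 0, 0, -9]
  [-6, 19, 0, 19, 2, -7]
  [5, 30, 11, 0, 13, 4]
  [5, ∞, ∞, ∞, 0, 4]
  [14, ∞, ∞, ∞, 2, 0]
D(4):
  [0, ∞, ∞, ∞, ∞, -1]
  [-8, 0, -2, 0, 0, -9]
  [-6, 19, 0, 19, 2, -7]
  [5, 30, 11, 0, 13, 4]
  [5, ∞, ∞, ∞, 0, 4]
  [14, ∞, ∞, ∞, 2, 0]
D(5):
  [0, ∞, ∞, ∞, ∞, -1]
  [-8, 0, -2, 0, 0, -9]
  [-6, 19, 0, 19, 2, -7]
  [5, 30, 11, 0, 13, 4]
  [5, ∞, ∞, ∞, 0, 4]
  [7, ∞, ∞, ∞, 2, 0]
D(6):
  [0, ∞, ∞, ∞, 1, -1]
  [-8, 0, -2, 0, -7, -9]
  [-6, 19, 0, 19, -5, -7]
  [5, 30, 11, 0, 6, 4]
  [5, ∞, ∞, ∞, 0, 4]
  [7, ∞, ∞, ∞, 2, 0]
Answer: C*[3][1] = -6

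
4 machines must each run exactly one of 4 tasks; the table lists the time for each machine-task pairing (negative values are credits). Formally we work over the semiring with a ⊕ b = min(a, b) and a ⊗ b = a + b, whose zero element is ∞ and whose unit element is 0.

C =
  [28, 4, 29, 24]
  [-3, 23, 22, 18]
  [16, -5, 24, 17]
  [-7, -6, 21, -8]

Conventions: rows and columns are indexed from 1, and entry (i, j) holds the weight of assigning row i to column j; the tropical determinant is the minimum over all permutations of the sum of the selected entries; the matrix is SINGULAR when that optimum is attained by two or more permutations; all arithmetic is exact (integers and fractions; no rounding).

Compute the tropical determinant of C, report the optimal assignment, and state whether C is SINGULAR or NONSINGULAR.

σ = (1, 2, 3, 4): 28 + 23 + 24 + (-8) = 67
σ = (1, 2, 4, 3): 28 + 23 + 17 + 21 = 89
σ = (1, 3, 2, 4): 28 + 22 + (-5) + (-8) = 37
σ = (1, 3, 4, 2): 28 + 22 + 17 + (-6) = 61
σ = (1, 4, 2, 3): 28 + 18 + (-5) + 21 = 62
σ = (1, 4, 3, 2): 28 + 18 + 24 + (-6) = 64
σ = (2, 1, 3, 4): 4 + (-3) + 24 + (-8) = 17
σ = (2, 1, 4, 3): 4 + (-3) + 17 + 21 = 39
σ = (2, 3, 1, 4): 4 + 22 + 16 + (-8) = 34
σ = (2, 3, 4, 1): 4 + 22 + 17 + (-7) = 36
σ = (2, 4, 1, 3): 4 + 18 + 16 + 21 = 59
σ = (2, 4, 3, 1): 4 + 18 + 24 + (-7) = 39
σ = (3, 1, 2, 4): 29 + (-3) + (-5) + (-8) = 13
σ = (3, 1, 4, 2): 29 + (-3) + 17 + (-6) = 37
σ = (3, 2, 1, 4): 29 + 23 + 16 + (-8) = 60
σ = (3, 2, 4, 1): 29 + 23 + 17 + (-7) = 62
σ = (3, 4, 1, 2): 29 + 18 + 16 + (-6) = 57
σ = (3, 4, 2, 1): 29 + 18 + (-5) + (-7) = 35
σ = (4, 1, 2, 3): 24 + (-3) + (-5) + 21 = 37
σ = (4, 1, 3, 2): 24 + (-3) + 24 + (-6) = 39
σ = (4, 2, 1, 3): 24 + 23 + 16 + 21 = 84
σ = (4, 2, 3, 1): 24 + 23 + 24 + (-7) = 64
σ = (4, 3, 1, 2): 24 + 22 + 16 + (-6) = 56
σ = (4, 3, 2, 1): 24 + 22 + (-5) + (-7) = 34
Optimal value attained by: σ = (3, 1, 2, 4).
Answer: det⊕(C) = 13; verdict: NONSINGULAR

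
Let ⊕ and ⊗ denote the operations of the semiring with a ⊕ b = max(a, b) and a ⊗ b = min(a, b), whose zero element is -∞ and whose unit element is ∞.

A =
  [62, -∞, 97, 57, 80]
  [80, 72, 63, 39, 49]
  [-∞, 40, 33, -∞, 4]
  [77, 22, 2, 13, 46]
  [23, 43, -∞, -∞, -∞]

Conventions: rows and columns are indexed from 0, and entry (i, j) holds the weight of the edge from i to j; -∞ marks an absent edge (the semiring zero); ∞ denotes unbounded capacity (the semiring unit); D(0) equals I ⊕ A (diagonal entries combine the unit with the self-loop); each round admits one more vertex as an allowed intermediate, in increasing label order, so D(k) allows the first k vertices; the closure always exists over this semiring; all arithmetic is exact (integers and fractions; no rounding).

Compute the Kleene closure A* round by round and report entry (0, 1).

D(0):
  [∞, -∞, 97, 57, 80]
  [80, ∞, 63, 39, 49]
  [-∞, 40, ∞, -∞, 4]
  [77, 22, 2, ∞, 46]
  [23, 43, -∞, -∞, ∞]
D(1):
  [∞, -∞, 97, 57, 80]
  [80, ∞, 80, 57, 80]
  [-∞, 40, ∞, -∞, 4]
  [77, 22, 77, ∞, 77]
  [23, 43, 23, 23, ∞]
D(2):
  [∞, -∞, 97, 57, 80]
  [80, ∞, 80, 57, 80]
  [40, 40, ∞, 40, 40]
  [77, 22, 77, ∞, 77]
  [43, 43, 43, 43, ∞]
D(3):
  [∞, 40, 97, 57, 80]
  [80, ∞, 80, 57, 80]
  [40, 40, ∞, 40, 40]
  [77, 40, 77, ∞, 77]
  [43, 43, 43, 43, ∞]
D(4):
  [∞, 40, 97, 57, 80]
  [80, ∞, 80, 57, 80]
  [40, 40, ∞, 40, 40]
  [77, 40, 77, ∞, 77]
  [43, 43, 43, 43, ∞]
D(5):
  [∞, 43, 97, 57, 80]
  [80, ∞, 80, 57, 80]
  [40, 40, ∞, 40, 40]
  [77, 43, 77, ∞, 77]
  [43, 43, 43, 43, ∞]
Answer: A*[0][1] = 43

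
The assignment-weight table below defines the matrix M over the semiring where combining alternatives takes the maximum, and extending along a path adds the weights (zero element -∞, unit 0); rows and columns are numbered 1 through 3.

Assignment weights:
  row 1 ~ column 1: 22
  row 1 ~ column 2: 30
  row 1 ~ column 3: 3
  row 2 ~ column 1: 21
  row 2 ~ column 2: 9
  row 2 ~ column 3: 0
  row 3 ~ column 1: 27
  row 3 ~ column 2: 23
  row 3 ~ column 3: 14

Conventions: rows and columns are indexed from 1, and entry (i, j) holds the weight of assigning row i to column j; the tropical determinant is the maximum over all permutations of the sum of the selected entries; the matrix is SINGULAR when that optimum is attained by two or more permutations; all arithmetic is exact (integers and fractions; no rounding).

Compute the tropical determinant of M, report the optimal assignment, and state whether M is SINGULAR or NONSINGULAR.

σ = (1, 2, 3): 22 + 9 + 14 = 45
σ = (1, 3, 2): 22 + 0 + 23 = 45
σ = (2, 1, 3): 30 + 21 + 14 = 65
σ = (2, 3, 1): 30 + 0 + 27 = 57
σ = (3, 1, 2): 3 + 21 + 23 = 47
σ = (3, 2, 1): 3 + 9 + 27 = 39
Optimal value attained by: σ = (2, 1, 3).
Answer: det⊕(M) = 65; verdict: NONSINGULAR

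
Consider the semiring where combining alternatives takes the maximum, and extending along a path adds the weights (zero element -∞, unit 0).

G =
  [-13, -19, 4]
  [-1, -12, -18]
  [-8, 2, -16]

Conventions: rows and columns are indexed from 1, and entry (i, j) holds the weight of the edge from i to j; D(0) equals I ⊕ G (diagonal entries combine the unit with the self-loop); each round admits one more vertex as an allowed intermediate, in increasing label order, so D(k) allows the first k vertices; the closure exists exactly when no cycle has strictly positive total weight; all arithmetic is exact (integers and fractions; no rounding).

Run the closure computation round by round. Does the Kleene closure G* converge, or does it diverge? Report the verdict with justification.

D(0):
  [0, -19, 4]
  [-1, 0, -18]
  [-8, 2, 0]
D(1):
  [0, -19, 4]
  [-1, 0, 3]
  [-8, 2, 0]
Detection: at round 2, diagonal entry (3, 3) turns strictly positive.
Key observation: the cycle 3->2->1->3 has total weight 2 + (-1) + 4, which is strictly positive.
Answer: DIVERGES — positive cycle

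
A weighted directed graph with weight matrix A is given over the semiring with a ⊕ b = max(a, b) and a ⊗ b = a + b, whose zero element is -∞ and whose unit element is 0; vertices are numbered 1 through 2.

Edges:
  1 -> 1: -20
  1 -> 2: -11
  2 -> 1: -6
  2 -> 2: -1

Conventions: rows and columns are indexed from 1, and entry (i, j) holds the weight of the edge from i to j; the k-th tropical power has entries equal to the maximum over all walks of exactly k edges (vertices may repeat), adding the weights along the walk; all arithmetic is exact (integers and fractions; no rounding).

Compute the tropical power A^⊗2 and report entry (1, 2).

A^⊗2:
  [-17, -12]
  [-7, -2]
Key observation: the optimum is the walk 1->2->2, with weight (-11) + (-1) = -12.
Optimal value attained by: walk 1->2->2.
Answer: (A^⊗2)[1][2] = -12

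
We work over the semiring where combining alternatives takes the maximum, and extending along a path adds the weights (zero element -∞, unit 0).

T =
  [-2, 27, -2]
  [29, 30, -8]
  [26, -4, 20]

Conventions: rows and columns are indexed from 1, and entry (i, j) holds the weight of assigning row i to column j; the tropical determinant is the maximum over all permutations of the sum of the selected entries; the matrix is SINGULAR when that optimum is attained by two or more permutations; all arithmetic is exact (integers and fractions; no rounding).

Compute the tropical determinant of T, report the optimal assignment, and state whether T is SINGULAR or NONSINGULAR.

σ = (1, 2, 3): (-2) + 30 + 20 = 48
σ = (1, 3, 2): (-2) + (-8) + (-4) = -14
σ = (2, 1, 3): 27 + 29 + 20 = 76
σ = (2, 3, 1): 27 + (-8) + 26 = 45
σ = (3, 1, 2): (-2) + 29 + (-4) = 23
σ = (3, 2, 1): (-2) + 30 + 26 = 54
Optimal value attained by: σ = (2, 1, 3).
Answer: det⊕(T) = 76; verdict: NONSINGULAR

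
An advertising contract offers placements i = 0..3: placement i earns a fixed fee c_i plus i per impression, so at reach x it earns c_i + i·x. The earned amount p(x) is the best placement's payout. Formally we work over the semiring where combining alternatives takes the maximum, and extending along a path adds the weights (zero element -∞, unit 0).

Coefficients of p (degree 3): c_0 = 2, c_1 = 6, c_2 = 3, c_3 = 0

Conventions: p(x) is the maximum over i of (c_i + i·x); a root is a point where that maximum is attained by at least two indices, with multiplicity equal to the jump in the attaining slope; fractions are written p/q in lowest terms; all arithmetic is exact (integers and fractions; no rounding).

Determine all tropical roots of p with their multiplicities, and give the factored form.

hull edge (i=0, c=2) to (i=1, c=6): slope 4, span 1
hull edge (i=1, c=6) to (i=3, c=0): slope -3, span 2
Factored form: p(x) = 0 ⊗ (x ⊕ (-4)) ⊗ (x ⊕ 3) ⊗ (x ⊕ 3)
Answer: roots = -4 (mult 1), 3 (mult 2)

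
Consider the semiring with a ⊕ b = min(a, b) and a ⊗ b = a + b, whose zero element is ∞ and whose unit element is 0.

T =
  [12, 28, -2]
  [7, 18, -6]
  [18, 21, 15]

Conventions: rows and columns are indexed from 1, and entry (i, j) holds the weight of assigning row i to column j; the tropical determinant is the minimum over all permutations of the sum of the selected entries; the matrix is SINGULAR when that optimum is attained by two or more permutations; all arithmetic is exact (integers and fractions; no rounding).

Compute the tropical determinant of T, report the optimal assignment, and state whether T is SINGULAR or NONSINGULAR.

σ = (1, 2, 3): 12 + 18 + 15 = 45
σ = (1, 3, 2): 12 + (-6) + 21 = 27
σ = (2, 1, 3): 28 + 7 + 15 = 50
σ = (2, 3, 1): 28 + (-6) + 18 = 40
σ = (3, 1, 2): (-2) + 7 + 21 = 26
σ = (3, 2, 1): (-2) + 18 + 18 = 34
Optimal value attained by: σ = (3, 1, 2).
Answer: det⊕(T) = 26; verdict: NONSINGULAR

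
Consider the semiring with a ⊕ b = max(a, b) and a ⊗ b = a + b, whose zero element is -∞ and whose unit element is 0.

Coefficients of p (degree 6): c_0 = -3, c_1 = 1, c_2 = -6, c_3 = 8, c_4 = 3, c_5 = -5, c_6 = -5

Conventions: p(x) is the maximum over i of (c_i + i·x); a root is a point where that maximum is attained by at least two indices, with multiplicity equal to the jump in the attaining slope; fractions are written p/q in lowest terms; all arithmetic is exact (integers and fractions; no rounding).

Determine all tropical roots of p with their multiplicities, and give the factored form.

hull edge (i=0, c=-3) to (i=1, c=1): slope 4, span 1
hull edge (i=1, c=1) to (i=3, c=8): slope 7/2, span 2
hull edge (i=3, c=8) to (i=6, c=-5): slope -13/3, span 3
Factored form: p(x) = -5 ⊗ (x ⊕ (-4)) ⊗ (x ⊕ (-7/2)) ⊗ (x ⊕ (-7/2)) ⊗ (x ⊕ 13/3) ⊗ (x ⊕ 13/3) ⊗ (x ⊕ 13/3)
Answer: roots = -4 (mult 1), -7/2 (mult 2), 13/3 (mult 3)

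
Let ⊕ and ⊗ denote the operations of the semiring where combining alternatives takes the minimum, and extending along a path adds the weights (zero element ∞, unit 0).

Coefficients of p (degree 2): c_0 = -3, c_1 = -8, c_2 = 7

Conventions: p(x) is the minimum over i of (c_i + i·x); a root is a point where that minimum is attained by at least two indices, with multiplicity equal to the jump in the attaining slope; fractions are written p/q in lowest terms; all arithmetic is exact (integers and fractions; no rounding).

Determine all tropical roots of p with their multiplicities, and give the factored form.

hull edge (i=0, c=-3) to (i=1, c=-8): slope -5, span 1
hull edge (i=1, c=-8) to (i=2, c=7): slope 15, span 1
Factored form: p(x) = 7 ⊗ (x ⊕ (-15)) ⊗ (x ⊕ 5)
Answer: roots = -15 (mult 1), 5 (mult 1)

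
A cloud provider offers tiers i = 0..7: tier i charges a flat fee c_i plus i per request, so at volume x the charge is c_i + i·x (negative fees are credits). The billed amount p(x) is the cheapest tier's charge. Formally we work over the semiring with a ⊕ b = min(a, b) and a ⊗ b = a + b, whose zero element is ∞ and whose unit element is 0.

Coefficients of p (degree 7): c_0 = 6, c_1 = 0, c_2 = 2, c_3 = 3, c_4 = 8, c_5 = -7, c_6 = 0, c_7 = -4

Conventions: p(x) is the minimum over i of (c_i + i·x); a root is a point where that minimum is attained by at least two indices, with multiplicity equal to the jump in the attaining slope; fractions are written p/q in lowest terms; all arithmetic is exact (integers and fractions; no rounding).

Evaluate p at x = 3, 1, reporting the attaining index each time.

p(3) = min(6+0·3=6, 0+1·3=3, 2+2·3=8, 3+3·3=12, 8+4·3=20, -7+5·3=8, 0+6·3=18, -4+7·3=17) = 3 (attained by i=1)
p(1) = min(6+0·1=6, 0+1·1=1, 2+2·1=4, 3+3·1=6, 8+4·1=12, -7+5·1=-2, 0+6·1=6, -4+7·1=3) = -2 (attained by i=5)
Answer: p(3) = 3; p(1) = -2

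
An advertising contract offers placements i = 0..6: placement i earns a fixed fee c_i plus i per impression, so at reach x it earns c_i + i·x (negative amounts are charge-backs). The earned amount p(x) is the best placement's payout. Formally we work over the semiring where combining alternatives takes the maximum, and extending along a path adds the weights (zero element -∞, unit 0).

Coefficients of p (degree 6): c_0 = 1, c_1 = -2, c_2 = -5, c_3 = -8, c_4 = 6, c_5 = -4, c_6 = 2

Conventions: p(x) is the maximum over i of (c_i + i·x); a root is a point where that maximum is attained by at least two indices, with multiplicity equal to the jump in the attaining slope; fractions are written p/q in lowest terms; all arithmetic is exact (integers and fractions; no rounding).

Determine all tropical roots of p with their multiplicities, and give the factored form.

hull edge (i=0, c=1) to (i=4, c=6): slope 5/4, span 4
hull edge (i=4, c=6) to (i=6, c=2): slope -2, span 2
Factored form: p(x) = 2 ⊗ (x ⊕ (-5/4)) ⊗ (x ⊕ (-5/4)) ⊗ (x ⊕ (-5/4)) ⊗ (x ⊕ (-5/4)) ⊗ (x ⊕ 2) ⊗ (x ⊕ 2)
Answer: roots = -5/4 (mult 4), 2 (mult 2)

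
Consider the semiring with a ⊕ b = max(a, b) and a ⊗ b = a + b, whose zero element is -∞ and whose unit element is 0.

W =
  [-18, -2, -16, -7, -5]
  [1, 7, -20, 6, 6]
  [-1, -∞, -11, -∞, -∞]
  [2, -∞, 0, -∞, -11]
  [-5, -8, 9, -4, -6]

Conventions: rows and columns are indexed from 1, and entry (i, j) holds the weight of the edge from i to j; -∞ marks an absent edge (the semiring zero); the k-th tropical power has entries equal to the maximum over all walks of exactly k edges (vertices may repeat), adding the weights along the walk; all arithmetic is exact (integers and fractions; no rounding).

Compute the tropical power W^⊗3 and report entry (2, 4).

W^⊗2:
  [-1, 5, 4, 4, 4]
  [8, 14, 15, 13, 13]
  [-12, -3, -17, -8, -6]
  [-1, 0, -2, -5, -3]
  [8, -1, 3, -2, -2]
W^⊗3:
  [6, 12, 13, 11, 11]
  [15, 21, 22, 20, 20]
  [-2, 4, 3, 3, 3]
  [1, 7, 6, 6, 6]
  [2, 6, 7, 5, 5]
Key observation: the optimum is the walk 2->2->2->4, with weight 7 + 7 + 6 = 20.
Optimal value attained by: walk 2->2->2->4.
Answer: (W^⊗3)[2][4] = 20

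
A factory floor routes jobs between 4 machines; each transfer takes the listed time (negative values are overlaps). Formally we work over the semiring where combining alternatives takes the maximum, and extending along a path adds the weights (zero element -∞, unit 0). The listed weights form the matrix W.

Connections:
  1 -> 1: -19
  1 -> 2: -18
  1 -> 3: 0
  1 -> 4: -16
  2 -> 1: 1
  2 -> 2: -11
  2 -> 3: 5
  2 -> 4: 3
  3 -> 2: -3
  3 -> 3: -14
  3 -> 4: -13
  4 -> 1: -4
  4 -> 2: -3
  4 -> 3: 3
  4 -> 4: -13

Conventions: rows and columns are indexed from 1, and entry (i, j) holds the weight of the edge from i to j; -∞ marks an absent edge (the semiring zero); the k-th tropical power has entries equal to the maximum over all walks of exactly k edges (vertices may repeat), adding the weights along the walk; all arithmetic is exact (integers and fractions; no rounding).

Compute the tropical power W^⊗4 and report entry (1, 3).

W^⊗2:
  [-17, -3, -13, -13]
  [-1, 2, 6, -8]
  [-2, -14, 2, 0]
  [-2, 0, 2, 0]
W^⊗3:
  [-2, -14, 2, 0]
  [3, 3, 7, 5]
  [-4, -1, 3, -11]
  [1, -1, 5, 3]
W^⊗4:
  [-4, -1, 3, -11]
  [4, 4, 8, 6]
  [0, 0, 4, 2]
  [0, 2, 6, 2]
Key observation: the optimum is the walk 1->3->2->4->3, with weight 0 + (-3) + 3 + 3 = 3.
Optimal value attained by: walk 1->3->2->4->3.
Answer: (W^⊗4)[1][3] = 3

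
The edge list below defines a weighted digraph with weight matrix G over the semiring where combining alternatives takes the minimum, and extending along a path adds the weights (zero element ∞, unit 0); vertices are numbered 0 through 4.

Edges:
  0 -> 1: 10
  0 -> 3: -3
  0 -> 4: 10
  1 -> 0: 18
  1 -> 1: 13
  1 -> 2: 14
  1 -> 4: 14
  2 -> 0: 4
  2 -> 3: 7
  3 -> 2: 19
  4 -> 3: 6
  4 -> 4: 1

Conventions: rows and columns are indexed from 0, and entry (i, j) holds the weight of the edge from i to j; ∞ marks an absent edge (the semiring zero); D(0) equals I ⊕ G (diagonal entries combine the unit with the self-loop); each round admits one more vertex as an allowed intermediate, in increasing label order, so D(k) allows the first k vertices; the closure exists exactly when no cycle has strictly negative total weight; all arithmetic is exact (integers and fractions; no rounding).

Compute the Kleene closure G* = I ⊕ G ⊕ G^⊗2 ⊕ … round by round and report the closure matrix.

D(0):
  [0, 10, ∞, -3, 10]
  [18, 0, 14, ∞, 14]
  [4, ∞, 0, 7, ∞]
  [∞, ∞, 19, 0, ∞]
  [∞, ∞, ∞, 6, 0]
D(1):
  [0, 10, ∞, -3, 10]
  [18, 0, 14, 15, 14]
  [4, 14, 0, 1, 14]
  [∞, ∞, 19, 0, ∞]
  [∞, ∞, ∞, 6, 0]
D(2):
  [0, 10, 24, -3, 10]
  [18, 0, 14, 15, 14]
  [4, 14, 0, 1, 14]
  [∞, ∞, 19, 0, ∞]
  [∞, ∞, ∞, 6, 0]
D(3):
  [0, 10, 24, -3, 10]
  [18, 0, 14, 15, 14]
  [4, 14, 0, 1, 14]
  [23, 33, 19, 0, 33]
  [∞, ∞, ∞, 6, 0]
D(4):
  [0, 10, 16, -3, 10]
  [18, 0, 14, 15, 14]
  [4, 14, 0, 1, 14]
  [23, 33, 19, 0, 33]
  [29, 39, 25, 6, 0]
D(5):
  [0, 10, 16, -3, 10]
  [18, 0, 14, 15, 14]
  [4, 14, 0, 1, 14]
  [23, 33, 19, 0, 33]
  [29, 39, 25, 6, 0]
Answer: G* = [[0, 10, 16, -3, 10], [18, 0, 14, 15, 14], [4, 14, 0, 1, 14], [23, 33, 19, 0, 33], [29, 39, 25, 6, 0]]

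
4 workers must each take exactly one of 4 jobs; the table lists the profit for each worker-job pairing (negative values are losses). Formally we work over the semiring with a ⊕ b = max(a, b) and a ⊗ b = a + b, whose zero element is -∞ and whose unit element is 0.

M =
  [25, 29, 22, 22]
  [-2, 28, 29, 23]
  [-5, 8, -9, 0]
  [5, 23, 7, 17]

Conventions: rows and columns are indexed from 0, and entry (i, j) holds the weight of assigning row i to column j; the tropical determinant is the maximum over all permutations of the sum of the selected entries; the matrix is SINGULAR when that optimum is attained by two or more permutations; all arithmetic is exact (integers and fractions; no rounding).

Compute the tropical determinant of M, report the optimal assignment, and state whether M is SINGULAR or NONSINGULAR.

σ = (0, 1, 2, 3): 25 + 28 + (-9) + 17 = 61
σ = (0, 1, 3, 2): 25 + 28 + 0 + 7 = 60
σ = (0, 2, 1, 3): 25 + 29 + 8 + 17 = 79
σ = (0, 2, 3, 1): 25 + 29 + 0 + 23 = 77
σ = (0, 3, 1, 2): 25 + 23 + 8 + 7 = 63
σ = (0, 3, 2, 1): 25 + 23 + (-9) + 23 = 62
σ = (1, 0, 2, 3): 29 + (-2) + (-9) + 17 = 35
σ = (1, 0, 3, 2): 29 + (-2) + 0 + 7 = 34
σ = (1, 2, 0, 3): 29 + 29 + (-5) + 17 = 70
σ = (1, 2, 3, 0): 29 + 29 + 0 + 5 = 63
σ = (1, 3, 0, 2): 29 + 23 + (-5) + 7 = 54
σ = (1, 3, 2, 0): 29 + 23 + (-9) + 5 = 48
σ = (2, 0, 1, 3): 22 + (-2) + 8 + 17 = 45
σ = (2, 0, 3, 1): 22 + (-2) + 0 + 23 = 43
σ = (2, 1, 0, 3): 22 + 28 + (-5) + 17 = 62
σ = (2, 1, 3, 0): 22 + 28 + 0 + 5 = 55
σ = (2, 3, 0, 1): 22 + 23 + (-5) + 23 = 63
σ = (2, 3, 1, 0): 22 + 23 + 8 + 5 = 58
σ = (3, 0, 1, 2): 22 + (-2) + 8 + 7 = 35
σ = (3, 0, 2, 1): 22 + (-2) + (-9) + 23 = 34
σ = (3, 1, 0, 2): 22 + 28 + (-5) + 7 = 52
σ = (3, 1, 2, 0): 22 + 28 + (-9) + 5 = 46
σ = (3, 2, 0, 1): 22 + 29 + (-5) + 23 = 69
σ = (3, 2, 1, 0): 22 + 29 + 8 + 5 = 64
Optimal value attained by: σ = (0, 2, 1, 3).
Answer: det⊕(M) = 79; verdict: NONSINGULAR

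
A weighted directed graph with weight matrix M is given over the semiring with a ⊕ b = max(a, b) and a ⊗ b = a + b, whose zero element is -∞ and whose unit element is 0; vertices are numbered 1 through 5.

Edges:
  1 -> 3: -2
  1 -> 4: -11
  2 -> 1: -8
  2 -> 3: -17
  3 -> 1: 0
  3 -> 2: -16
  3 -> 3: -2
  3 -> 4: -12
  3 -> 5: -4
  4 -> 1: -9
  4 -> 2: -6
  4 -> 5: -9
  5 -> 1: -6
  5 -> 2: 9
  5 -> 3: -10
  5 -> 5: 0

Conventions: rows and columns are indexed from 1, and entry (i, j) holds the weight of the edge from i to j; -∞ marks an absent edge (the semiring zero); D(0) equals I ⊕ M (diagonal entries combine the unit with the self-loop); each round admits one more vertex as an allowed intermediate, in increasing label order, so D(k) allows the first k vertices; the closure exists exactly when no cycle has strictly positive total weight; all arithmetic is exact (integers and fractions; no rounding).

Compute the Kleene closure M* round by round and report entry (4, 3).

D(0):
  [0, -∞, -2, -11, -∞]
  [-8, 0, -17, -∞, -∞]
  [0, -16, 0, -12, -4]
  [-9, -6, -∞, 0, -9]
  [-6, 9, -10, -∞, 0]
D(1):
  [0, -∞, -2, -11, -∞]
  [-8, 0, -10, -19, -∞]
  [0, -16, 0, -11, -4]
  [-9, -6, -11, 0, -9]
  [-6, 9, -8, -17, 0]
D(2):
  [0, -∞, -2, -11, -∞]
  [-8, 0, -10, -19, -∞]
  [0, -16, 0, -11, -4]
  [-9, -6, -11, 0, -9]
  [1, 9, -1, -10, 0]
D(3):
  [0, -18, -2, -11, -6]
  [-8, 0, -10, -19, -14]
  [0, -16, 0, -11, -4]
  [-9, -6, -11, 0, -9]
  [1, 9, -1, -10, 0]
D(4):
  [0, -17, -2, -11, -6]
  [-8, 0, -10, -19, -14]
  [0, -16, 0, -11, -4]
  [-9, -6, -11, 0, -9]
  [1, 9, -1, -10, 0]
D(5):
  [0, 3, -2, -11, -6]
  [-8, 0, -10, -19, -14]
  [0, 5, 0, -11, -4]
  [-8, 0, -10, 0, -9]
  [1, 9, -1, -10, 0]
Answer: M*[4][3] = -10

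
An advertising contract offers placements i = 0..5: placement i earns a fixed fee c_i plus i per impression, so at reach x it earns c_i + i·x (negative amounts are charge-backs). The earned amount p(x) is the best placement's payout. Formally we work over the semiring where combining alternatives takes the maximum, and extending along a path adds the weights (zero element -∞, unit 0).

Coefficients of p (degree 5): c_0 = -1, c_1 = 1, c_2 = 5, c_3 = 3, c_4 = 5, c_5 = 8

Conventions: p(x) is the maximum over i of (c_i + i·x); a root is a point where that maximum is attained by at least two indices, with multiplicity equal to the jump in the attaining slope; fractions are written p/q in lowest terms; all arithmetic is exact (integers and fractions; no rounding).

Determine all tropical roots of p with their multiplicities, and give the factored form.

hull edge (i=0, c=-1) to (i=2, c=5): slope 3, span 2
hull edge (i=2, c=5) to (i=5, c=8): slope 1, span 3
Factored form: p(x) = 8 ⊗ (x ⊕ (-3)) ⊗ (x ⊕ (-3)) ⊗ (x ⊕ (-1)) ⊗ (x ⊕ (-1)) ⊗ (x ⊕ (-1))
Answer: roots = -3 (mult 2), -1 (mult 3)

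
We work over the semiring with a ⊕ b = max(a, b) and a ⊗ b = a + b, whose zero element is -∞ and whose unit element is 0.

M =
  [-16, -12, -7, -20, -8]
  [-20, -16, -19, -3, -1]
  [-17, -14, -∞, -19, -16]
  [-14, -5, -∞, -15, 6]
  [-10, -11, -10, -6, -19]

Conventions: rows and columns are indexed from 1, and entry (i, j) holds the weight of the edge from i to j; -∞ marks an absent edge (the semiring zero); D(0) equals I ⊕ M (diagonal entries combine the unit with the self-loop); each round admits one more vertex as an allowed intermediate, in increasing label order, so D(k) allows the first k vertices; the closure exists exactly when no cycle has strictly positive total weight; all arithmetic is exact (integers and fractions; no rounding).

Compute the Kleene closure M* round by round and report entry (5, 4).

D(0):
  [0, -12, -7, -20, -8]
  [-20, 0, -19, -3, -1]
  [-17, -14, 0, -19, -16]
  [-14, -5, -∞, 0, 6]
  [-10, -11, -10, -6, 0]
D(1):
  [0, -12, -7, -20, -8]
  [-20, 0, -19, -3, -1]
  [-17, -14, 0, -19, -16]
  [-14, -5, -21, 0, 6]
  [-10, -11, -10, -6, 0]
D(2):
  [0, -12, -7, -15, -8]
  [-20, 0, -19, -3, -1]
  [-17, -14, 0, -17, -15]
  [-14, -5, -21, 0, 6]
  [-10, -11, -10, -6, 0]
D(3):
  [0, -12, -7, -15, -8]
  [-20, 0, -19, -3, -1]
  [-17, -14, 0, -17, -15]
  [-14, -5, -21, 0, 6]
  [-10, -11, -10, -6, 0]
D(4):
  [0, -12, -7, -15, -8]
  [-17, 0, -19, -3, 3]
  [-17, -14, 0, -17, -11]
  [-14, -5, -21, 0, 6]
  [-10, -11, -10, -6, 0]
D(5):
  [0, -12, -7, -14, -8]
  [-7, 0, -7, -3, 3]
  [-17, -14, 0, -17, -11]
  [-4, -5, -4, 0, 6]
  [-10, -11, -10, -6, 0]
Answer: M*[5][4] = -6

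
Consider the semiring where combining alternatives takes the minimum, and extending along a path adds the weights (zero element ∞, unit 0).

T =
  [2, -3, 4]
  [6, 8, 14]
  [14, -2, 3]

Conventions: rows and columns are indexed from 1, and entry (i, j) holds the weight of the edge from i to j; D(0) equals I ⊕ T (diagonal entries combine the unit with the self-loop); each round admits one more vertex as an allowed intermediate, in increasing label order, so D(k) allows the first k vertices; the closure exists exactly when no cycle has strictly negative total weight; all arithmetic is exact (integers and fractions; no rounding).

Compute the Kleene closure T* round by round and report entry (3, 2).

D(0):
  [0, -3, 4]
  [6, 0, 14]
  [14, -2, 0]
D(1):
  [0, -3, 4]
  [6, 0, 10]
  [14, -2, 0]
D(2):
  [0, -3, 4]
  [6, 0, 10]
  [4, -2, 0]
D(3):
  [0, -3, 4]
  [6, 0, 10]
  [4, -2, 0]
Answer: T*[3][2] = -2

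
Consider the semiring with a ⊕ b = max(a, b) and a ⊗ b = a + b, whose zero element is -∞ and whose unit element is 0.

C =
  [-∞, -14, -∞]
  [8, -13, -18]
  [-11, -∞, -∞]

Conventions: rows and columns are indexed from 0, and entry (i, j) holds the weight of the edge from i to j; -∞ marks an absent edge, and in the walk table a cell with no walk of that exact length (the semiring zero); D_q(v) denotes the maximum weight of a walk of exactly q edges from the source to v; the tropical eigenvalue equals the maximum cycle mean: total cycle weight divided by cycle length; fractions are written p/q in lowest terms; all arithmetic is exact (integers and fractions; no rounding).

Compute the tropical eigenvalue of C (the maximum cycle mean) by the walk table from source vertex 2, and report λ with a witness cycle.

q=0: [-∞, -∞, 0]
q=1: [-11, -∞, -∞]
q=2: [-∞, -25, -∞]
q=3: [-17, -38, -43]
Optimal cycle mean attained by: cycle 0->1->0, total (-14) + 8, length 2.
Answer: λ = -3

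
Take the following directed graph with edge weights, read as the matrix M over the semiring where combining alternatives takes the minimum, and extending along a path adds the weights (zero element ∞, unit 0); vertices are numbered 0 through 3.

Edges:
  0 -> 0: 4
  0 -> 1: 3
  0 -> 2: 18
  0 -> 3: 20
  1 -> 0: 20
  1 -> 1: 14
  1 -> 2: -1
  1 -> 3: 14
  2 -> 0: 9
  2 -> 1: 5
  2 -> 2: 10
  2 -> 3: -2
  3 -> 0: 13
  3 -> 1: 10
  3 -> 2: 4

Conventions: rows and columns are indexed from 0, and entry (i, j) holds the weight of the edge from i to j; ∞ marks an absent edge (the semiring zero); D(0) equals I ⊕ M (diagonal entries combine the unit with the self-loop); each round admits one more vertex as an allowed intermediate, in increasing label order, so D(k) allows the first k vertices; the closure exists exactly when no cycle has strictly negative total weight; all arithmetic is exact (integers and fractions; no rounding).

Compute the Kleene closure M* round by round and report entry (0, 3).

D(0):
  [0, 3, 18, 20]
  [20, 0, -1, 14]
  [9, 5, 0, -2]
  [13, 10, 4, 0]
D(1):
  [0, 3, 18, 20]
  [20, 0, -1, 14]
  [9, 5, 0, -2]
  [13, 10, 4, 0]
D(2):
  [0, 3, 2, 17]
  [20, 0, -1, 14]
  [9, 5, 0, -2]
  [13, 10, 4, 0]
D(3):
  [0, 3, 2, 0]
  [8, 0, -1, -3]
  [9, 5, 0, -2]
  [13, 9, 4, 0]
D(4):
  [0, 3, 2, 0]
  [8, 0, -1, -3]
  [9, 5, 0, -2]
  [13, 9, 4, 0]
Answer: M*[0][3] = 0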